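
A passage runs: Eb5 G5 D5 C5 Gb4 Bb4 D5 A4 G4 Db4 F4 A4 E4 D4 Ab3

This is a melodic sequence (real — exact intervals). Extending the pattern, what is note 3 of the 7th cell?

Grouping in 5s, the 3rd note of each cell is D5, A4, E4.
Each moves down a 4th. Continuing: B3 → F#3 → C#3 → G#2.

G#2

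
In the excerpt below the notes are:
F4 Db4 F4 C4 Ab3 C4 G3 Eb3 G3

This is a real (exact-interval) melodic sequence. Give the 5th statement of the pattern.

A2 F2 A2

Taking 3-note groups, the heads are F4, C4, G3: the pattern moves down a 4th.
Carrying on: D3 → A2.
Statement 5 starts on A2 and keeps the same exact contour: A2 F2 A2.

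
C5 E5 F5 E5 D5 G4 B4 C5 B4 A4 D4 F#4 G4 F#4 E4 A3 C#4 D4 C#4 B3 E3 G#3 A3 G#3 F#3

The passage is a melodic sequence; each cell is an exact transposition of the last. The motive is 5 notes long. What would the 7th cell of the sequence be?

F#2 A#2 B2 A#2 G#2

Taking 5-note groups, the heads are C5, G4, D4, A3, E3: the pattern moves down a 4th.
Extending down a 4th: B2 → F#2.
Statement 7 starts on F#2 and keeps the same exact contour: F#2 A#2 B2 A#2 G#2.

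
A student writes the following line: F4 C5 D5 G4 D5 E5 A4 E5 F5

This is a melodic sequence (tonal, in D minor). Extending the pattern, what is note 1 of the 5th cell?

The unit is 3 notes. Position-1 pitches of the 3 shown cells: F4, G4, A4.
Each moves up a 2nd. Continuing: Bb4 → C5.

C5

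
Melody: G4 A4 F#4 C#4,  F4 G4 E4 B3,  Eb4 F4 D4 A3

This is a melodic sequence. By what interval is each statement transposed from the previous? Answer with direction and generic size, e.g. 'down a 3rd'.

With a 4-note motive the entries are G4, F4, Eb4, each down a 2nd from the previous.
From G4 to F4: down a 2nd.

down a 2nd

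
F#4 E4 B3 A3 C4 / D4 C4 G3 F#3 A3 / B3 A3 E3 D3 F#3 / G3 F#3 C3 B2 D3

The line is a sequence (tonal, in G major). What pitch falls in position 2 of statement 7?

Grouping in 5s, the 2nd note of each cell is E4, C4, A3, F#3.
Extending down a 3rd: D3 → B2 → G2.

G2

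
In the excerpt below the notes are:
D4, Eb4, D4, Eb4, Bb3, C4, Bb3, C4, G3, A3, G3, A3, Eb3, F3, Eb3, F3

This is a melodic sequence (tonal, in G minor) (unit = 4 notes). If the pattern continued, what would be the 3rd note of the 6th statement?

With 4-note cells, note 3 of each statement runs D4, Bb3, G3, Eb3.
Extending down a 3rd: C3 → A2.

A2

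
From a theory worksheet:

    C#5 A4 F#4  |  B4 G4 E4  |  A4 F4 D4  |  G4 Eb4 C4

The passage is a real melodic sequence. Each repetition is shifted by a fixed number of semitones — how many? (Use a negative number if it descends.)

Taking 3-note groups, the heads are C#5, B4, A4, G4: the pattern moves down a 2nd.
C#5→B4 is 71 − 73 = -2 semitones.

-2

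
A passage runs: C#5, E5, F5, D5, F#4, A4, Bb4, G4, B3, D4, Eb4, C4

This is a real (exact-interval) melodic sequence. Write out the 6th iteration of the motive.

With a 4-note motive the entries are C#5, F#4, B3, each down a 5th from the previous.
Carrying on: E3 → A2 → D2.
Statement 6 starts on D2 and keeps the same exact contour: D2 F2 Gb2 Eb2.

D2 F2 Gb2 Eb2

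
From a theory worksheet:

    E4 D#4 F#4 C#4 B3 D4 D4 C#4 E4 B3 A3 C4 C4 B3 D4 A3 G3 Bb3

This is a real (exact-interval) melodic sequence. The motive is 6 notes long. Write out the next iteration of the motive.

Bb3 A3 C4 G3 F3 Ab3

With a 6-note motive the entries are E4, D4, C4, each down a 2nd from the previous.
So cell 4 is Bb3 A3 C4 G3 F3 Ab3.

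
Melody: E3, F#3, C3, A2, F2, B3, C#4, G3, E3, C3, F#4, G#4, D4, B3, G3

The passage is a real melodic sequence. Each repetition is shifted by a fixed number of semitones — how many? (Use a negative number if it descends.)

Unit = 5 notes; the statements start on E3, B3, F#4, moving up a 5th each time.
E3 to B3 spans +7 semitones.

7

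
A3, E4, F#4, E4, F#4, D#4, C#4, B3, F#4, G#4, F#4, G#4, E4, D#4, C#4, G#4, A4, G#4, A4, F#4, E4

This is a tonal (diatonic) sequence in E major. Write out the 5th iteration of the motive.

E4 B4 C#5 B4 C#5 A4 G#4

With a 7-note motive the entries are A3, B3, C#4, each up a 2nd from the previous.
Carrying on: D#4 → E4.
Statement 5 starts on E4 and keeps the same diatonic contour: E4 B4 C#5 B4 C#5 A4 G#4.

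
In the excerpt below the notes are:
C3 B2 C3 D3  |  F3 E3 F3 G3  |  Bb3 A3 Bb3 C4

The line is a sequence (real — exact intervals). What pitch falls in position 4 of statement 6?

With 4-note cells, note 4 of each statement runs D3, G3, C4.
Carrying that up a 4th forward: F4 → Bb4 → Eb5.

Eb5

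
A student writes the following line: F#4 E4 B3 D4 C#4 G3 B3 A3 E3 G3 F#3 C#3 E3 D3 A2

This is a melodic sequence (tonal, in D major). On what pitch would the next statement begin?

The 3-note cells begin on F#4, D4, B3, G3, E3 — each down a 3rd from the last.
The next head, down a 3rd from E3, is C#3.

C#3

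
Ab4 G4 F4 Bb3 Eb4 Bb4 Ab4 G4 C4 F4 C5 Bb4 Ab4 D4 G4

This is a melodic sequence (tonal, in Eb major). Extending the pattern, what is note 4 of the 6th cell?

With 5-note cells, note 4 of each statement runs Bb3, C4, D4.
Each moves up a 2nd. Continuing: Eb4 → F4 → G4.

G4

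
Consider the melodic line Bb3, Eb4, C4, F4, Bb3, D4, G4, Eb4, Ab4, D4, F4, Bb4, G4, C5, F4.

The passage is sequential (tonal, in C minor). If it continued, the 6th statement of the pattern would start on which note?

Taking 5-note groups, the heads are Bb3, D4, F4: the pattern moves up a 3rd.
Continuing: Ab4 → C5 → Eb5. Statement 6 starts on Eb5.

Eb5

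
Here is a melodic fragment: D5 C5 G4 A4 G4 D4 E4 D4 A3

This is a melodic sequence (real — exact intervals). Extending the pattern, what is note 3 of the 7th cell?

C#2

With 3-note cells, note 3 of each statement runs G4, D4, A3.
Carrying that down a 4th forward: E3 → B2 → F#2 → C#2.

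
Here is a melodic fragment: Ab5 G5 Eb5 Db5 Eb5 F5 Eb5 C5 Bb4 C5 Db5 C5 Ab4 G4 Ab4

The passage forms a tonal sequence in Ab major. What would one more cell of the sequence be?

Bb4 Ab4 F4 Eb4 F4

The 5-note cells begin on Ab5, F5, Db5 — each down a 3rd from the last.
From Bb4 the diatonic shape gives Bb4 Ab4 F4 Eb4 F4.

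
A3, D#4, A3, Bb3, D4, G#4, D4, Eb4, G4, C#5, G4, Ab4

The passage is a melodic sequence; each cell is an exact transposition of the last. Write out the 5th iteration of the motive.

The 4-note cells begin on A3, D4, G4 — each up a 4th from the last.
Carrying on: C5 → F5.
So cell 5 is F5 B5 F5 Gb5.

F5 B5 F5 Gb5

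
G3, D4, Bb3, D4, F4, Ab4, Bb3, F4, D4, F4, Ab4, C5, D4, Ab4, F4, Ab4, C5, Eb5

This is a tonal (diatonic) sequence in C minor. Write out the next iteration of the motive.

F4 C5 Ab4 C5 Eb5 G5

Unit = 6 notes; the statements start on G3, Bb3, D4, moving up a 3rd each time.
From F4 the diatonic shape gives F4 C5 Ab4 C5 Eb5 G5.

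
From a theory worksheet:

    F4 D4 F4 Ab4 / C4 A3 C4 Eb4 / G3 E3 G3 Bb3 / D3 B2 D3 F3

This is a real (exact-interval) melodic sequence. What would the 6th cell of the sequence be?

Unit = 4 notes; the statements start on F4, C4, G3, D3, moving down a 4th each time.
Extending down a 4th: A2 → E2.
Statement 6 starts on E2 and keeps the same exact contour: E2 C#2 E2 G2.

E2 C#2 E2 G2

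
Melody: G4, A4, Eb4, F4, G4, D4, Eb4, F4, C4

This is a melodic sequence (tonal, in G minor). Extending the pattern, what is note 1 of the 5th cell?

The unit is 3 notes. Position-1 pitches of the 3 shown cells: G4, F4, Eb4.
Carrying that down a 2nd forward: D4 → C4.

C4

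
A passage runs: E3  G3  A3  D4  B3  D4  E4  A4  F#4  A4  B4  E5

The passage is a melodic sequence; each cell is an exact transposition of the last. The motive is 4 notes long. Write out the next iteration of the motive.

C#5 E5 F#5 B5

The 4-note cells begin on E3, B3, F#4 — each up a 5th from the last.
From C#5 the exact shape gives C#5 E5 F#5 B5.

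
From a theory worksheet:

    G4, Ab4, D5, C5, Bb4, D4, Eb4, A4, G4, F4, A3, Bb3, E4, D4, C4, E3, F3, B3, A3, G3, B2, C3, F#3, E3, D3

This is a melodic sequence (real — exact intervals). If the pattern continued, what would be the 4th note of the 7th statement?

Grouping in 5s, the 4th note of each cell is C5, G4, D4, A3, E3.
Each moves down a 4th. Continuing: B2 → F#2.

F#2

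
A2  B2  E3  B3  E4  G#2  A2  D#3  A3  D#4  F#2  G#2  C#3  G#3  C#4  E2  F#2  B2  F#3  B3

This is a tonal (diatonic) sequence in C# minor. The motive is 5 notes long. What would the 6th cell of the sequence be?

C#2 D#2 G#2 D#3 G#3

Unit = 5 notes; the statements start on A2, G#2, F#2, E2, moving down a 2nd each time.
Extending down a 2nd: D#2 → C#2.
So cell 6 is C#2 D#2 G#2 D#3 G#3.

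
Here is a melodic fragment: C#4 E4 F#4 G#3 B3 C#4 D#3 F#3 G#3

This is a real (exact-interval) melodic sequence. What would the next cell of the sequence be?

A#2 C#3 D#3

Taking 3-note groups, the heads are C#4, G#3, D#3: the pattern moves down a 4th.
Statement 4 starts on A#2 and keeps the same exact contour: A#2 C#3 D#3.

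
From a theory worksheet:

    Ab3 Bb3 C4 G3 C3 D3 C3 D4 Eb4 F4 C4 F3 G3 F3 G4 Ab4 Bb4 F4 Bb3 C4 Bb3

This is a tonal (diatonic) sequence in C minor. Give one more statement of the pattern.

C5 D5 Eb5 Bb4 Eb4 F4 Eb4

Unit = 7 notes; the statements start on Ab3, D4, G4, moving up a 4th each time.
So cell 4 is C5 D5 Eb5 Bb4 Eb4 F4 Eb4.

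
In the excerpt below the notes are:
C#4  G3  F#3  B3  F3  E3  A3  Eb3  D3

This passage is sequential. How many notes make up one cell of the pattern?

3

There are 9 notes; a 3-note unit gives 3 cells:
C#4 G3 F#3 | B3 F3 E3 | A3 Eb3 D3
Every group is a transposition down a 2nd of the one before; no shorter unit works.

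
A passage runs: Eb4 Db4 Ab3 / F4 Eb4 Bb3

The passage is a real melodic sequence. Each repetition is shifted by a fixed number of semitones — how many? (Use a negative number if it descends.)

With a 3-note motive the entries are Eb4, F4, each up a 2nd from the previous.
Eb4→F4 is 65 − 63 = 2 semitones.

2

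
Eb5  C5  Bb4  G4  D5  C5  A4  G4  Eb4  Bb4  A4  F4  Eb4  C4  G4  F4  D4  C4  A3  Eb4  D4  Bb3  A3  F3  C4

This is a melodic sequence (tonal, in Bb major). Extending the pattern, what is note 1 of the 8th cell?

The unit is 5 notes. Position-1 pitches of the 5 shown cells: Eb5, C5, A4, F4, D4.
Carrying that down a 3rd forward: Bb3 → G3 → Eb3.

Eb3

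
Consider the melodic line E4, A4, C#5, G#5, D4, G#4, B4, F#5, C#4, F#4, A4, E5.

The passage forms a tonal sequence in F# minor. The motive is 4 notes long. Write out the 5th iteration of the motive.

A3 D4 F#4 C#5

The 4-note cells begin on E4, D4, C#4 — each down a 2nd from the last.
Extending down a 2nd: B3 → A3.
Statement 5 starts on A3 and keeps the same diatonic contour: A3 D4 F#4 C#5.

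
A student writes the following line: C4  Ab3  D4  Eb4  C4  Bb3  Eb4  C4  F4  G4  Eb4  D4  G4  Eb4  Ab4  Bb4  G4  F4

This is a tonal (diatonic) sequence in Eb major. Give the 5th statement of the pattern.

Taking 6-note groups, the heads are C4, Eb4, G4: the pattern moves up a 3rd.
Carrying on: Bb4 → D5.
Statement 5 starts on D5 and keeps the same diatonic contour: D5 Bb4 Eb5 F5 D5 C5.

D5 Bb4 Eb5 F5 D5 C5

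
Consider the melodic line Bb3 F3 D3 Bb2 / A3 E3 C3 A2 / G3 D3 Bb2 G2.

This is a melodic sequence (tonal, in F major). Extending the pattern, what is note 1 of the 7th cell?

Grouping in 4s, the 1st note of each cell is Bb3, A3, G3.
Extending down a 2nd: F3 → E3 → D3 → C3.

C3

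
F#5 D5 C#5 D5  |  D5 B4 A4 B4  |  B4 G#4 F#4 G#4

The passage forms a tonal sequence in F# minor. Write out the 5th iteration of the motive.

Taking 4-note groups, the heads are F#5, D5, B4: the pattern moves down a 3rd.
Continuing the starts: G#4 → E4.
From E4 the diatonic shape gives E4 C#4 B3 C#4.

E4 C#4 B3 C#4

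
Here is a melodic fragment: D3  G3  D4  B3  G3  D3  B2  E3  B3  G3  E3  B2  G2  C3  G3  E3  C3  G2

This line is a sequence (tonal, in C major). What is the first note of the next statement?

E2

Unit = 6 notes; the statements start on D3, B2, G2, moving down a 3rd each time.
The next head, down a 3rd from G2, is E2.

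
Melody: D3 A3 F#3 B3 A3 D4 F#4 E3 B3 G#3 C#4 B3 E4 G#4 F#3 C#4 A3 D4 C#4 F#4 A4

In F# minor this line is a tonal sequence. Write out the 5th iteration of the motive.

A3 E4 C#4 F#4 E4 A4 C#5

Unit = 7 notes; the statements start on D3, E3, F#3, moving up a 2nd each time.
Continuing the starts: G#3 → A3.
Statement 5 starts on A3 and keeps the same diatonic contour: A3 E4 C#4 F#4 E4 A4 C#5.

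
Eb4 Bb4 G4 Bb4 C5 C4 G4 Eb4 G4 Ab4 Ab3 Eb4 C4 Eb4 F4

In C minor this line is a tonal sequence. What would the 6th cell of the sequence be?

With a 5-note motive the entries are Eb4, C4, Ab3, each down a 3rd from the previous.
Carrying on: F3 → D3 → Bb2.
So cell 6 is Bb2 F3 D3 F3 G3.

Bb2 F3 D3 F3 G3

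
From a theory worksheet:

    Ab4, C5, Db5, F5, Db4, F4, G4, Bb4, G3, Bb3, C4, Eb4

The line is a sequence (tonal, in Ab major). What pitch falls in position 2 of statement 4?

Eb3

With 4-note cells, note 2 of each statement runs C5, F4, Bb3.
Each moves down a 5th; the next is Eb3.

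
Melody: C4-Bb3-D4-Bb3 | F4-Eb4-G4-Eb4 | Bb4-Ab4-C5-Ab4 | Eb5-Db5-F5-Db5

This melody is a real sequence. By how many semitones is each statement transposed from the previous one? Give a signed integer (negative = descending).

The 4-note cells begin on C4, F4, Bb4, Eb5 — each up a 4th from the last.
Counting half-steps from C4 to F4: 5.

5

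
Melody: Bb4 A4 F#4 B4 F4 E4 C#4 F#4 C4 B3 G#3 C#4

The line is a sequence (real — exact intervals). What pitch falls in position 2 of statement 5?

C#3

Grouping in 4s, the 2nd note of each cell is A4, E4, B3.
Extending down a 4th: F#3 → C#3.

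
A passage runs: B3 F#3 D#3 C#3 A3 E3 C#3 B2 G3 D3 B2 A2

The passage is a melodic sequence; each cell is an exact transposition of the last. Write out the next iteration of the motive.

F3 C3 A2 G2

Taking 4-note groups, the heads are B3, A3, G3: the pattern moves down a 2nd.
So cell 4 is F3 C3 A2 G2.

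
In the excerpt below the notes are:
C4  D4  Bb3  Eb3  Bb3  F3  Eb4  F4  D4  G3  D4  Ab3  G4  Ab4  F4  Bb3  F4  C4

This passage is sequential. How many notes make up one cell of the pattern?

Try groups of 6 (3 cells in 18 notes):
C4 D4 Bb3 Eb3 Bb3 F3 | Eb4 F4 D4 G3 D4 Ab3 | G4 Ab4 F4 Bb3 F4 C4
Every group is a transposition up a 3rd of the one before; no shorter unit works.

6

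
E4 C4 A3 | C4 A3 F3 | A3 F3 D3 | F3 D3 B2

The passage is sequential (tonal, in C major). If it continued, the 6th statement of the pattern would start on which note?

B2

With a 3-note motive the entries are E4, C4, A3, F3, each down a 3rd from the previous.
Continuing: D3 → B2. Statement 6 starts on B2.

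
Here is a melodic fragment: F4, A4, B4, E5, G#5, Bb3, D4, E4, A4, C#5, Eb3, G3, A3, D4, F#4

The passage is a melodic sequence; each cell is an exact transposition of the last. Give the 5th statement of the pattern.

Taking 5-note groups, the heads are F4, Bb3, Eb3: the pattern moves down a 5th.
Continuing the starts: Ab2 → Db2.
From Db2 the exact shape gives Db2 F2 G2 C3 E3.

Db2 F2 G2 C3 E3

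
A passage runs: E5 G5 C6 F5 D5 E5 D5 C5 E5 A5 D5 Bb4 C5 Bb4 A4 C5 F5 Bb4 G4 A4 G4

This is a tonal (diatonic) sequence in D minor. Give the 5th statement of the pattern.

With a 7-note motive the entries are E5, C5, A4, each down a 3rd from the previous.
Extending down a 3rd: F4 → D4.
From D4 the diatonic shape gives D4 F4 Bb4 E4 C4 D4 C4.

D4 F4 Bb4 E4 C4 D4 C4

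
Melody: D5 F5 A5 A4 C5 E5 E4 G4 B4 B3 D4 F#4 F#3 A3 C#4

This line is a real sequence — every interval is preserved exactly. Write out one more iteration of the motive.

Taking 3-note groups, the heads are D5, A4, E4, B3, F#3: the pattern moves down a 4th.
Statement 6 starts on C#3 and keeps the same exact contour: C#3 E3 G#3.

C#3 E3 G#3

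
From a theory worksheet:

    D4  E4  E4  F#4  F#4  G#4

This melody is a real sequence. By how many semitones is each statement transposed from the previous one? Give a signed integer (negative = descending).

2

The 2-note cells begin on D4, E4, F#4 — each up a 2nd from the last.
D4 to E4 spans +2 semitones.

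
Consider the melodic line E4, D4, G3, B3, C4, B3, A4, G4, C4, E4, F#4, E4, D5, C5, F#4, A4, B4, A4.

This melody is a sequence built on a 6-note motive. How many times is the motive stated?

3

18 notes in groups of 6 gives 18/6 = 3 statements.
Starts: E4, A4, D5 — each up a 4th.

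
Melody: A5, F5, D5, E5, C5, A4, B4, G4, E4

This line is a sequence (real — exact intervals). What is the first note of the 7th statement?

D#3

With a 3-note motive the entries are A5, E5, B4, each down a 4th from the previous.
Continuing: F#4 → C#4 → G#3 → D#3. Statement 7 starts on D#3.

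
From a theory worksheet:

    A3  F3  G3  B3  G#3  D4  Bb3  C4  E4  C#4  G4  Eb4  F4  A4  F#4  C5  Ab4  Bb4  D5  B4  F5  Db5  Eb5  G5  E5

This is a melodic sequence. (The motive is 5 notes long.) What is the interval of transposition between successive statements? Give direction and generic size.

Unit = 5 notes; the statements start on A3, D4, G4, C5, F5, moving up a 4th each time.
A3 to D4 is up a 4th.

up a 4th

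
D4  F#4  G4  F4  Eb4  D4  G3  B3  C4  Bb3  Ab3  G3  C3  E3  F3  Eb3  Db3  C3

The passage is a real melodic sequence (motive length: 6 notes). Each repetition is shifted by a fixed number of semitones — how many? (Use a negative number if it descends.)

The 6-note cells begin on D4, G3, C3 — each down a 5th from the last.
D4 to G3 spans -7 semitones.

-7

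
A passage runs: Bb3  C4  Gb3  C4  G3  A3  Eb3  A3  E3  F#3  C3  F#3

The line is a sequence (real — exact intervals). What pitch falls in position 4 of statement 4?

Grouping in 4s, the 4th note of each cell is C4, A3, F#3.
From F#3, down a 3rd gives D#3.

D#3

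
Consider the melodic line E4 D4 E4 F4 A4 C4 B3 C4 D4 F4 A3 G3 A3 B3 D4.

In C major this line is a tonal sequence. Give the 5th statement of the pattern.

D3 C3 D3 E3 G3

The 5-note cells begin on E4, C4, A3 — each down a 3rd from the last.
Carrying on: F3 → D3.
From D3 the diatonic shape gives D3 C3 D3 E3 G3.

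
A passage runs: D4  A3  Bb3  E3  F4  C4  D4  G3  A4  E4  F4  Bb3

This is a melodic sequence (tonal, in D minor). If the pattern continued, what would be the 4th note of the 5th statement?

The unit is 4 notes. Position-4 pitches of the 3 shown cells: E3, G3, Bb3.
Extending up a 3rd: D4 → F4.

F4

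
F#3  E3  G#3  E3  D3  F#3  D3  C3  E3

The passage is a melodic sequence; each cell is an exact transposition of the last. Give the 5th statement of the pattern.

Bb2 Ab2 C3

Taking 3-note groups, the heads are F#3, E3, D3: the pattern moves down a 2nd.
Continuing the starts: C3 → Bb2.
Statement 5 starts on Bb2 and keeps the same exact contour: Bb2 Ab2 C3.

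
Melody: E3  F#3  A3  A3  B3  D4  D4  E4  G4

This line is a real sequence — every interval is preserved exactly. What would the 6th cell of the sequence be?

F5 G5 Bb5

With a 3-note motive the entries are E3, A3, D4, each up a 4th from the previous.
Extending up a 4th: G4 → C5 → F5.
Statement 6 starts on F5 and keeps the same exact contour: F5 G5 Bb5.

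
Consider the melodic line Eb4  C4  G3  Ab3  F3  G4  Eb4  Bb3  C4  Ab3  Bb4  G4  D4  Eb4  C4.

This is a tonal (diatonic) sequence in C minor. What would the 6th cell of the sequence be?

The 5-note cells begin on Eb4, G4, Bb4 — each up a 3rd from the last.
Carrying on: D5 → F5 → Ab5.
From Ab5 the diatonic shape gives Ab5 F5 C5 D5 Bb4.

Ab5 F5 C5 D5 Bb4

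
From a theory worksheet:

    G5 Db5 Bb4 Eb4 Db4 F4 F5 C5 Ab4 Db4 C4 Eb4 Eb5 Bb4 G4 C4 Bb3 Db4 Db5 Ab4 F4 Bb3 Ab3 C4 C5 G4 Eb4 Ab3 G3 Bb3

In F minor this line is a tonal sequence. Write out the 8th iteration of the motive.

G4 Db4 Bb3 Eb3 Db3 F3

The 6-note cells begin on G5, F5, Eb5, Db5, C5 — each down a 2nd from the last.
Extending down a 2nd: Bb4 → Ab4 → G4.
So cell 8 is G4 Db4 Bb3 Eb3 Db3 F3.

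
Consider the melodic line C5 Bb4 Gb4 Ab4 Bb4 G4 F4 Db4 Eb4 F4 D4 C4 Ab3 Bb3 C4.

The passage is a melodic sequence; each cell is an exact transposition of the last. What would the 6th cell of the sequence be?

Taking 5-note groups, the heads are C5, G4, D4: the pattern moves down a 4th.
Carrying on: A3 → E3 → B2.
From B2 the exact shape gives B2 A2 F2 G2 A2.

B2 A2 F2 G2 A2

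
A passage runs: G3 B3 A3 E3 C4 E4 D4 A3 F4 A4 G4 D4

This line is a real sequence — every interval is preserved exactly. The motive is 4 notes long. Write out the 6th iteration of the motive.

Unit = 4 notes; the statements start on G3, C4, F4, moving up a 4th each time.
Continuing the starts: Bb4 → Eb5 → Ab5.
Statement 6 starts on Ab5 and keeps the same exact contour: Ab5 C6 Bb5 F5.

Ab5 C6 Bb5 F5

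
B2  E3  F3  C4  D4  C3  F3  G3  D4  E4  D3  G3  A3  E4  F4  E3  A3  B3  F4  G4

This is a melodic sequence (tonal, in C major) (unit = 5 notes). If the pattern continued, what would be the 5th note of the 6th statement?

Grouping in 5s, the 5th note of each cell is D4, E4, F4, G4.
Extending up a 2nd: A4 → B4.

B4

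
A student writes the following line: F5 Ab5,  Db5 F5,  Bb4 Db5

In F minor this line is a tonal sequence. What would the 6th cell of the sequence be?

C4 Eb4

Unit = 2 notes; the statements start on F5, Db5, Bb4, moving down a 3rd each time.
Continuing the starts: G4 → Eb4 → C4.
From C4 the diatonic shape gives C4 Eb4.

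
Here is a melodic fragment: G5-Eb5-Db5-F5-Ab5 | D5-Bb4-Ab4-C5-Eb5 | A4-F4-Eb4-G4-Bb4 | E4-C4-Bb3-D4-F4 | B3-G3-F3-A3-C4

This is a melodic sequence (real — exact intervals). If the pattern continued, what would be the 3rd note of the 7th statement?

The unit is 5 notes. Position-3 pitches of the 5 shown cells: Db5, Ab4, Eb4, Bb3, F3.
Each moves down a 4th. Continuing: C3 → G2.

G2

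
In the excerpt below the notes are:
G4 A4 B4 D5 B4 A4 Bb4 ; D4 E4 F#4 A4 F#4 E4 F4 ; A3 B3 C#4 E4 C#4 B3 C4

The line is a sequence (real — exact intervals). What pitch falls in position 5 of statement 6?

A#2

With 7-note cells, note 5 of each statement runs B4, F#4, C#4.
Extending down a 4th: G#3 → D#3 → A#2.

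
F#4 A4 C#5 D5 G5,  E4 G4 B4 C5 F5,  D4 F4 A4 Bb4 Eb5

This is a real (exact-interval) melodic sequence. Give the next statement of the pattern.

C4 Eb4 G4 Ab4 Db5

Taking 5-note groups, the heads are F#4, E4, D4: the pattern moves down a 2nd.
So cell 4 is C4 Eb4 G4 Ab4 Db5.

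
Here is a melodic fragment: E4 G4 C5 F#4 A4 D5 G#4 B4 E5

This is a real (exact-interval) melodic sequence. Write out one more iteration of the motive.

With a 3-note motive the entries are E4, F#4, G#4, each up a 2nd from the previous.
Statement 4 starts on A#4 and keeps the same exact contour: A#4 C#5 F#5.

A#4 C#5 F#5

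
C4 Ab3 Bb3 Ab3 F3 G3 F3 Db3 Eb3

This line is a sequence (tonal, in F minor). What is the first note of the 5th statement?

With a 3-note motive the entries are C4, Ab3, F3, each down a 3rd from the previous.
Extending the heads down a 3rd: Db3 → Bb2.

Bb2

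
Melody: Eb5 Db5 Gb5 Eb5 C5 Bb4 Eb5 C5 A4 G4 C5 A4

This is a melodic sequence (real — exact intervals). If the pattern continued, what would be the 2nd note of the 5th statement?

C#4

With 4-note cells, note 2 of each statement runs Db5, Bb4, G4.
Each moves down a 3rd. Continuing: E4 → C#4.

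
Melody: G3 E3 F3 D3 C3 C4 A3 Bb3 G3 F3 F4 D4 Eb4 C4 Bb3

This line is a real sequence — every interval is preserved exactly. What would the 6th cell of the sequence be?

Unit = 5 notes; the statements start on G3, C4, F4, moving up a 4th each time.
Extending up a 4th: Bb4 → Eb5 → Ab5.
Statement 6 starts on Ab5 and keeps the same exact contour: Ab5 F5 Gb5 Eb5 Db5.

Ab5 F5 Gb5 Eb5 Db5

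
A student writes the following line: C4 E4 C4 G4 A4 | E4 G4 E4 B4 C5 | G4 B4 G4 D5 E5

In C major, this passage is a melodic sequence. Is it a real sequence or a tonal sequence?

Every note is diatonic to C major.
Cell 1 has +4 semitones from note 1 to 2, but cell 2 has +3 — the interval quality changes while the contour stays the same, which is the hallmark of a tonal sequence.

tonal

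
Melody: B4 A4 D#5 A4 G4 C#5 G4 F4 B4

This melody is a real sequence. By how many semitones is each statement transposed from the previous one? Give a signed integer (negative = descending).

Unit = 3 notes; the statements start on B4, A4, G4, moving down a 2nd each time.
Counting half-steps from B4 to A4: -2.

-2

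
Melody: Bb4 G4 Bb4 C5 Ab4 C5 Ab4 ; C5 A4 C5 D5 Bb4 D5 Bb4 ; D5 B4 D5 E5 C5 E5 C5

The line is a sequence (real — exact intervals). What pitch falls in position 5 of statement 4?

D5

The unit is 7 notes. Position-5 pitches of the 3 shown cells: Ab4, Bb4, C5.
Each moves up a 2nd; the next is D5.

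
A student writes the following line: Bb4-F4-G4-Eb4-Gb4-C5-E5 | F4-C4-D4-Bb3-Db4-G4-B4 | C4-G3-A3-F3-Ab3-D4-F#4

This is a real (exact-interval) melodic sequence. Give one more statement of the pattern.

Unit = 7 notes; the statements start on Bb4, F4, C4, moving down a 4th each time.
So cell 4 is G3 D3 E3 C3 Eb3 A3 C#4.

G3 D3 E3 C3 Eb3 A3 C#4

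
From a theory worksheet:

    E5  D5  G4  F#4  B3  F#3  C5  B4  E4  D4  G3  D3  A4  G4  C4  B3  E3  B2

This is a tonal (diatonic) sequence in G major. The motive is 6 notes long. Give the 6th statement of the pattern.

B3 A3 D3 C3 F#2 C2

With a 6-note motive the entries are E5, C5, A4, each down a 3rd from the previous.
Carrying on: F#4 → D4 → B3.
So cell 6 is B3 A3 D3 C3 F#2 C2.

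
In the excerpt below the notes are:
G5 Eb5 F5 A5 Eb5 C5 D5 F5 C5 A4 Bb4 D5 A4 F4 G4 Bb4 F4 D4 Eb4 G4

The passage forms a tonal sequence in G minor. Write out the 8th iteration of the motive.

Taking 4-note groups, the heads are G5, Eb5, C5, A4, F4: the pattern moves down a 3rd.
Extending down a 3rd: D4 → Bb3 → G3.
Statement 8 starts on G3 and keeps the same diatonic contour: G3 Eb3 F3 A3.

G3 Eb3 F3 A3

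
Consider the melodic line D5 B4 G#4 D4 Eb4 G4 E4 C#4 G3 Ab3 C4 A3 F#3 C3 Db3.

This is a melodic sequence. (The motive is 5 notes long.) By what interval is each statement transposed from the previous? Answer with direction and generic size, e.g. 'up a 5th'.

down a 5th

Taking 5-note groups, the heads are D5, G4, C4: the pattern moves down a 5th.
D5 to G4 is down a 5th.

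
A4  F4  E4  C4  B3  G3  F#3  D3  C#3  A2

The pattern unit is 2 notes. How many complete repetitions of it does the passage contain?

10 notes in groups of 2 gives 10/2 = 5 statements.
Starts: A4, E4, B3, F#3, C#3 — each down a 4th.

5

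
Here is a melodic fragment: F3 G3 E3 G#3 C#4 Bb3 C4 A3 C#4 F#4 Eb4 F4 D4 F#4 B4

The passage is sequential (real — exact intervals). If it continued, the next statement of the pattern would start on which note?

Ab4

The 5-note cells begin on F3, Bb3, Eb4 — each up a 4th from the last.
One more step up a 4th gives Ab4.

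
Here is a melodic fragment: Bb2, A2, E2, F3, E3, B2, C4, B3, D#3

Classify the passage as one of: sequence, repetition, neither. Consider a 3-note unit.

neither

Note 3 of cell 3 is D#3; if this were a sequence it would be F#3. No unit length gives a consistent transposition pattern.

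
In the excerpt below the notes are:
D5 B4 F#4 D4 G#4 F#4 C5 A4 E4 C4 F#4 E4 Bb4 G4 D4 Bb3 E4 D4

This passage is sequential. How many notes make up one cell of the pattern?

18 notes total. Splitting into 3 groups of 6:
D5 B4 F#4 D4 G#4 F#4 | C5 A4 E4 C4 F#4 E4 | Bb4 G4 D4 Bb3 E4 D4
Each cell is the previous one down a 2nd — so the unit is 6 notes.

6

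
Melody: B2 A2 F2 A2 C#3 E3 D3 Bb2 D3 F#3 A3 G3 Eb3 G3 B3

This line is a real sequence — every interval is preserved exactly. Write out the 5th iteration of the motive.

G4 F4 Db4 F4 A4

With a 5-note motive the entries are B2, E3, A3, each up a 4th from the previous.
Continuing the starts: D4 → G4.
Statement 5 starts on G4 and keeps the same exact contour: G4 F4 Db4 F4 A4.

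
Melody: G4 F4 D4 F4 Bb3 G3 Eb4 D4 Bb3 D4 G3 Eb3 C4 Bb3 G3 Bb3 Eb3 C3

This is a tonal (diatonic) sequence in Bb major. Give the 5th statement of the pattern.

F3 Eb3 C3 Eb3 A2 F2

With a 6-note motive the entries are G4, Eb4, C4, each down a 3rd from the previous.
Continuing the starts: A3 → F3.
Statement 5 starts on F3 and keeps the same diatonic contour: F3 Eb3 C3 Eb3 A2 F2.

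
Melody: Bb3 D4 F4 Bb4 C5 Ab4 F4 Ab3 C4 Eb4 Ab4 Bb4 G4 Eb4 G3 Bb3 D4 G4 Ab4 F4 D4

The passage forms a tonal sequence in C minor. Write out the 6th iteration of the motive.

The 7-note cells begin on Bb3, Ab3, G3 — each down a 2nd from the last.
Carrying on: F3 → Eb3 → D3.
Statement 6 starts on D3 and keeps the same diatonic contour: D3 F3 Ab3 D4 Eb4 C4 Ab3.

D3 F3 Ab3 D4 Eb4 C4 Ab3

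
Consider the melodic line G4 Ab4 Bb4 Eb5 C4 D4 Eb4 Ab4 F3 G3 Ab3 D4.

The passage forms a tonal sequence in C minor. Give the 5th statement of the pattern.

With a 4-note motive the entries are G4, C4, F3, each down a 5th from the previous.
Continuing the starts: Bb2 → Eb2.
Statement 5 starts on Eb2 and keeps the same diatonic contour: Eb2 F2 G2 C3.

Eb2 F2 G2 C3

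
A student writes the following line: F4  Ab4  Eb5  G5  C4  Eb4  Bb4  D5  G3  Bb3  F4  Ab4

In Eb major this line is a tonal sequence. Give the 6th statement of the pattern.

Eb2 G2 D3 F3

Unit = 4 notes; the statements start on F4, C4, G3, moving down a 4th each time.
Continuing the starts: D3 → Ab2 → Eb2.
From Eb2 the diatonic shape gives Eb2 G2 D3 F3.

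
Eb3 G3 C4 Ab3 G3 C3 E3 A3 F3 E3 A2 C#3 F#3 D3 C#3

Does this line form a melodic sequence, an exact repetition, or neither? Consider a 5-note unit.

Each 5-note cell is the previous one transposed down a 3rd.

sequence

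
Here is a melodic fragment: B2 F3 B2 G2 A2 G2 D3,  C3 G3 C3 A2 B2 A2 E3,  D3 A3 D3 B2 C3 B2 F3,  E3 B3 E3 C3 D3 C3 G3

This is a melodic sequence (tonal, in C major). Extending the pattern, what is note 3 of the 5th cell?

With 7-note cells, note 3 of each statement runs B2, C3, D3, E3.
Each moves up a 2nd; the next is F3.

F3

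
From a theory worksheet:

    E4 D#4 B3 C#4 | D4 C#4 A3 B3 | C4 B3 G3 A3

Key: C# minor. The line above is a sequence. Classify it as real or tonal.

real

Each cell has the same semitone pattern (-1, -4, 2) — intervals are preserved exactly.
And D4 lies outside C# minor, so the sequence is real rather than tonal.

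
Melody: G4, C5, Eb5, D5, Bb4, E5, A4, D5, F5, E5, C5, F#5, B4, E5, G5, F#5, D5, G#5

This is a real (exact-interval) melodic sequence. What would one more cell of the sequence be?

C#5 F#5 A5 G#5 E5 A#5

Unit = 6 notes; the statements start on G4, A4, B4, moving up a 2nd each time.
Statement 4 starts on C#5 and keeps the same exact contour: C#5 F#5 A5 G#5 E5 A#5.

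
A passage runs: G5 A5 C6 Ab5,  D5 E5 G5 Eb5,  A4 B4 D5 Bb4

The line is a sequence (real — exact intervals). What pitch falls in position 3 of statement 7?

F#3

The unit is 4 notes. Position-3 pitches of the 3 shown cells: C6, G5, D5.
Each moves down a 4th. Continuing: A4 → E4 → B3 → F#3.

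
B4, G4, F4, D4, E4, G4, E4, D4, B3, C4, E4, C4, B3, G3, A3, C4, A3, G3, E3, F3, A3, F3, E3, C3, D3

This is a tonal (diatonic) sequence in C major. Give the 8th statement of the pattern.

With a 5-note motive the entries are B4, G4, E4, C4, A3, each down a 3rd from the previous.
Carrying on: F3 → D3 → B2.
From B2 the diatonic shape gives B2 G2 F2 D2 E2.

B2 G2 F2 D2 E2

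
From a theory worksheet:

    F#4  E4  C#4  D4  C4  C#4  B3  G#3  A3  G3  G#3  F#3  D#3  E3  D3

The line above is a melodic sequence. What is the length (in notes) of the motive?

5

There are 15 notes; a 5-note unit gives 3 cells:
F#4 E4 C#4 D4 C4 | C#4 B3 G#3 A3 G3 | G#3 F#3 D#3 E3 D3
Each cell is the previous one down a 4th — so the unit is 5 notes.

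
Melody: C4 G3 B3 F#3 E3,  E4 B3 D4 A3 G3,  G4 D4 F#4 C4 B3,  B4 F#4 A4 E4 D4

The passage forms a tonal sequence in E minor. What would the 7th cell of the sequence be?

With a 5-note motive the entries are C4, E4, G4, B4, each up a 3rd from the previous.
Carrying on: D5 → F#5 → A5.
So cell 7 is A5 E5 G5 D5 C5.

A5 E5 G5 D5 C5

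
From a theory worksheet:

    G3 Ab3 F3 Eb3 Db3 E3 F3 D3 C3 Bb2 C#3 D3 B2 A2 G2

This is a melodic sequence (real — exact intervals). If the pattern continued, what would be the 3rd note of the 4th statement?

G#2

The unit is 5 notes. Position-3 pitches of the 3 shown cells: F3, D3, B2.
From B2, down a 3rd gives G#2.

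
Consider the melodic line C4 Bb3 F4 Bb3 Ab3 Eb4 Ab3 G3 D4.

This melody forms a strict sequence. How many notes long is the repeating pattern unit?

Try groups of 3 (3 cells in 9 notes):
C4 Bb3 F4 | Bb3 Ab3 Eb4 | Ab3 G3 D4
That's a consistent down a 2nd shift per cell, and no other grouping gives one.

3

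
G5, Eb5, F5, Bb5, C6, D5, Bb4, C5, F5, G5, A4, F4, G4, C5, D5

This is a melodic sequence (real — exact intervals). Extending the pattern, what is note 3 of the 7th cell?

B2

With 5-note cells, note 3 of each statement runs F5, C5, G4.
Carrying that down a 4th forward: D4 → A3 → E3 → B2.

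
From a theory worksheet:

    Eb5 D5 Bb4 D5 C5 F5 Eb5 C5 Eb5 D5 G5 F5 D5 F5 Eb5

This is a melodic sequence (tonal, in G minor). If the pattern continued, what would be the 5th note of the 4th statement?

F5

The unit is 5 notes. Position-5 pitches of the 3 shown cells: C5, D5, Eb5.
One more up a 2nd gives F5.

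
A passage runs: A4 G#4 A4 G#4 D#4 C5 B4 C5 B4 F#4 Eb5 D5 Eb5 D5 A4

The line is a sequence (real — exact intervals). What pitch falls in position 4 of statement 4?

F5

The unit is 5 notes. Position-4 pitches of the 3 shown cells: G#4, B4, D5.
From D5, up a 3rd gives F5.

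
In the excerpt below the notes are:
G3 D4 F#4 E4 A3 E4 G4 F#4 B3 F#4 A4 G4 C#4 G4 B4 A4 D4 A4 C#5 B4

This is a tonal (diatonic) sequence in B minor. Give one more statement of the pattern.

E4 B4 D5 C#5

The 4-note cells begin on G3, A3, B3, C#4, D4 — each up a 2nd from the last.
Statement 6 starts on E4 and keeps the same diatonic contour: E4 B4 D5 C#5.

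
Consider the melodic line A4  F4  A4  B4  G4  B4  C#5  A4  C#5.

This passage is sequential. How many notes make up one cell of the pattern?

There are 9 notes; a 3-note unit gives 3 cells:
A4 F4 A4 | B4 G4 B4 | C#5 A4 C#5
That's a consistent up a 2nd shift per cell, and no other grouping gives one.

3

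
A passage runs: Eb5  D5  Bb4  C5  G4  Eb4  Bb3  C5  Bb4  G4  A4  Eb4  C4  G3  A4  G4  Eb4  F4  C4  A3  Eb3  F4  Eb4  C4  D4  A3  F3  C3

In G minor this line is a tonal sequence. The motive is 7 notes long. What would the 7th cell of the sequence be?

Taking 7-note groups, the heads are Eb5, C5, A4, F4: the pattern moves down a 3rd.
Extending down a 3rd: D4 → Bb3 → G3.
So cell 7 is G3 F3 D3 Eb3 Bb2 G2 D2.

G3 F3 D3 Eb3 Bb2 G2 D2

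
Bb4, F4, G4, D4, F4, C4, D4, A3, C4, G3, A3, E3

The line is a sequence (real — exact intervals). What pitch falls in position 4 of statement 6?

Grouping in 4s, the 4th note of each cell is D4, A3, E3.
Each moves down a 4th. Continuing: B2 → F#2 → C#2.

C#2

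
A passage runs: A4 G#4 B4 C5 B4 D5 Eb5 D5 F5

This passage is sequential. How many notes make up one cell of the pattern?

9 notes total. Splitting into 3 groups of 3:
A4 G#4 B4 | C5 B4 D5 | Eb5 D5 F5
That's a consistent up a 3rd shift per cell, and no other grouping gives one.

3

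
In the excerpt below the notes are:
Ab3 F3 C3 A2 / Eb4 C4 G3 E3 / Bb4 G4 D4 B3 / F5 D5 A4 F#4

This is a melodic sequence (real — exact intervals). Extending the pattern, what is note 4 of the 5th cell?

C#5

With 4-note cells, note 4 of each statement runs A2, E3, B3, F#4.
Each moves up a 5th; the next is C#5.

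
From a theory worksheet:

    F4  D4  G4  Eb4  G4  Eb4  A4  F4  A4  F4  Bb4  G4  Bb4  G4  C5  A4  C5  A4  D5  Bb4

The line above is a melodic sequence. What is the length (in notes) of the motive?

4

20 notes total. Splitting into 5 groups of 4:
F4 D4 G4 Eb4 | G4 Eb4 A4 F4 | A4 F4 Bb4 G4 | Bb4 G4 C5 A4 | C5 A4 D5 Bb4
Every group is a transposition up a 2nd of the one before; no shorter unit works.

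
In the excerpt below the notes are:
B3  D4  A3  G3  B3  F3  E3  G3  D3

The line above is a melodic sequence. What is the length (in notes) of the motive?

3

9 notes total. Splitting into 3 groups of 3:
B3 D4 A3 | G3 B3 F3 | E3 G3 D3
That's a consistent down a 3rd shift per cell, and no other grouping gives one.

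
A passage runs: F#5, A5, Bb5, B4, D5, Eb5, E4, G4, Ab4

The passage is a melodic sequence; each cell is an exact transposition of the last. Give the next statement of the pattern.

A3 C4 Db4

The 3-note cells begin on F#5, B4, E4 — each down a 5th from the last.
So cell 4 is A3 C4 Db4.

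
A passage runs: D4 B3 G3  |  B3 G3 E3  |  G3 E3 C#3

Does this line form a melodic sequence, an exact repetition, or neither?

sequence

Each 3-note cell is the previous one transposed down a 3rd.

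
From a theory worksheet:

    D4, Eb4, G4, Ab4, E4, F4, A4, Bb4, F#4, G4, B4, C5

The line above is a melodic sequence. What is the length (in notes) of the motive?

4

12 notes total. Splitting into 3 groups of 4:
D4 Eb4 G4 Ab4 | E4 F4 A4 Bb4 | F#4 G4 B4 C5
Each cell is the previous one up a 2nd — so the unit is 4 notes.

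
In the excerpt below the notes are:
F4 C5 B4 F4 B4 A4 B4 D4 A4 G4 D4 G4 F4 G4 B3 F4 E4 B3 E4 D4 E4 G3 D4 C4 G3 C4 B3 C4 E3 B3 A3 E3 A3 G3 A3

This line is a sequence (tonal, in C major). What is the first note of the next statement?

Unit = 7 notes; the statements start on F4, D4, B3, G3, E3, moving down a 3rd each time.
One more step down a 3rd gives C3.

C3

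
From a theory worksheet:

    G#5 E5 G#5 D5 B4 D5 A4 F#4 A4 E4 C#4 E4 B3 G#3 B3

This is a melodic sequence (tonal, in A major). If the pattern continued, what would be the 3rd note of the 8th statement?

G#2

The unit is 3 notes. Position-3 pitches of the 5 shown cells: G#5, D5, A4, E4, B3.
Carrying that down a 4th forward: F#3 → C#3 → G#2.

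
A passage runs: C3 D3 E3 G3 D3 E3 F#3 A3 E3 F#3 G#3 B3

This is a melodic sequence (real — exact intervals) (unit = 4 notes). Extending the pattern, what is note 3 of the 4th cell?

The unit is 4 notes. Position-3 pitches of the 3 shown cells: E3, F#3, G#3.
One more up a 2nd gives A#3.

A#3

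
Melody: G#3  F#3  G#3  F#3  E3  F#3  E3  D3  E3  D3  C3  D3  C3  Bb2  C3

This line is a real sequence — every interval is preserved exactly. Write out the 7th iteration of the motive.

With a 3-note motive the entries are G#3, F#3, E3, D3, C3, each down a 2nd from the previous.
Continuing the starts: Bb2 → Ab2.
Statement 7 starts on Ab2 and keeps the same exact contour: Ab2 Gb2 Ab2.

Ab2 Gb2 Ab2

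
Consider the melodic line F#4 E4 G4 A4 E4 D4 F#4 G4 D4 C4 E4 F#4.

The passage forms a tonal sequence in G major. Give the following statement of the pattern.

C4 B3 D4 E4

Unit = 4 notes; the statements start on F#4, E4, D4, moving down a 2nd each time.
Statement 4 starts on C4 and keeps the same diatonic contour: C4 B3 D4 E4.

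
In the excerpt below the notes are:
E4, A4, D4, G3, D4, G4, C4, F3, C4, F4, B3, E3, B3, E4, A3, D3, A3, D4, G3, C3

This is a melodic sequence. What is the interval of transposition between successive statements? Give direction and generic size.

down a 2nd

The 4-note cells begin on E4, D4, C4, B3, A3 — each down a 2nd from the last.
From E4 to D4: down a 2nd.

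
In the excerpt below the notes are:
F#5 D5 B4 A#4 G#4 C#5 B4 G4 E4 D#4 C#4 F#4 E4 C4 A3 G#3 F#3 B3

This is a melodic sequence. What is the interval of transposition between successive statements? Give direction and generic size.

The 6-note cells begin on F#5, B4, E4 — each down a 5th from the last.
From F#5 to B4: down a 5th.

down a 5th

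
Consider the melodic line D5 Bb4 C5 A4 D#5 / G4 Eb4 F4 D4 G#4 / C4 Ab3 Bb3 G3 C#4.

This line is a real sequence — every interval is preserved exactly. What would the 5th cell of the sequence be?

Bb2 Gb2 Ab2 F2 B2

Unit = 5 notes; the statements start on D5, G4, C4, moving down a 5th each time.
Continuing the starts: F3 → Bb2.
Statement 5 starts on Bb2 and keeps the same exact contour: Bb2 Gb2 Ab2 F2 B2.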